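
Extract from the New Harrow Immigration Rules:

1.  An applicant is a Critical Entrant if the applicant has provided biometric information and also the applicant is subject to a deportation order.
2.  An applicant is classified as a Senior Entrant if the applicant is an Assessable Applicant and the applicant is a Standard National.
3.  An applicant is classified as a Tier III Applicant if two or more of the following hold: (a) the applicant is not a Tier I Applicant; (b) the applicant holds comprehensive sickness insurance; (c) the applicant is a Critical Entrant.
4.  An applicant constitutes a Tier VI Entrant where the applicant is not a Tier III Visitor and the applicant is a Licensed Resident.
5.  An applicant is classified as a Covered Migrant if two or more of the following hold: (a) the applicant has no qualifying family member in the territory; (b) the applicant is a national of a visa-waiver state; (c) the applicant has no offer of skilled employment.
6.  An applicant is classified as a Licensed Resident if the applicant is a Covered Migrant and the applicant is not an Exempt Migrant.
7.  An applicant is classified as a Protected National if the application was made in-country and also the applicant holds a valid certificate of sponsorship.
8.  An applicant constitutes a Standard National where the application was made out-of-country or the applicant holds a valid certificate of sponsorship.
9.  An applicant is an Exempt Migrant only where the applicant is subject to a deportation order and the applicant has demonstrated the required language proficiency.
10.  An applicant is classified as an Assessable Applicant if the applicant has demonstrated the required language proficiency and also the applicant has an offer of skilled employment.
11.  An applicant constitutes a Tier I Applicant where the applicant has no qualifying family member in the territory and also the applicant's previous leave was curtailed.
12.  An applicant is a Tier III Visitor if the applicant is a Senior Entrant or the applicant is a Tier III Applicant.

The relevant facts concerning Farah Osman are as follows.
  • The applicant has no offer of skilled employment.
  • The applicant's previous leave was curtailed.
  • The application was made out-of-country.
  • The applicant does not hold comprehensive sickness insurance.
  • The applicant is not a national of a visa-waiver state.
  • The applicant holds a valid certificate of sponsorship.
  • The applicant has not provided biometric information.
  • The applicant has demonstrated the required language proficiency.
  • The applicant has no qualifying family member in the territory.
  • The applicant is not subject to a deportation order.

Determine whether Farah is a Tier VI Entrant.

paragraph 10 — Assessable Applicant: [the applicant has demonstrated the required language proficiency? yes] AND [the applicant has an offer of skilled employment? no] → not satisfied.
paragraph 8 — Standard National: [the application was made out-of-country? yes] OR [the applicant holds a valid certificate of sponsorship? yes] → satisfied.
paragraph 2 — Senior Entrant: [Assessable Applicant (paragraph 10)? no] AND [Standard National (paragraph 8)? yes] → not satisfied.
paragraph 11 — Tier I Applicant: [the applicant has no qualifying family member in the territory? yes] AND [the applicant's previous leave was curtailed? yes] → satisfied.
paragraph 1 — Critical Entrant: [the applicant has provided biometric information? no] AND [the applicant is subject to a deportation order? no] → not satisfied.
paragraph 3 — Tier III Applicant: not a Tier I Applicant (paragraph 11)? no; the applicant holds comprehensive sickness insurance? no; Critical Entrant (paragraph 1)? no — 0 of 3 hold (need ≥2) → not satisfied.
paragraph 12 — Tier III Visitor: [Senior Entrant (paragraph 2)? no] OR [Tier III Applicant (paragraph 3)? no] → not satisfied.
paragraph 5 — Covered Migrant: the applicant has no qualifying family member in the territory? yes; the applicant is a national of a visa-waiver state? no; the applicant has no offer of skilled employment? yes — 2 of 3 hold (need ≥2) → satisfied.
paragraph 9 — Exempt Migrant: [the applicant is subject to a deportation order? no] AND [the applicant has demonstrated the required language proficiency? yes] → not satisfied.
paragraph 6 — Licensed Resident: [Covered Migrant (paragraph 5)? yes] AND [not an Exempt Migrant (paragraph 9)? yes] → satisfied.
paragraph 4 — Tier VI Entrant: [not a Tier III Visitor (paragraph 12)? yes] AND [Licensed Resident (paragraph 6)? yes] → satisfied.

Yes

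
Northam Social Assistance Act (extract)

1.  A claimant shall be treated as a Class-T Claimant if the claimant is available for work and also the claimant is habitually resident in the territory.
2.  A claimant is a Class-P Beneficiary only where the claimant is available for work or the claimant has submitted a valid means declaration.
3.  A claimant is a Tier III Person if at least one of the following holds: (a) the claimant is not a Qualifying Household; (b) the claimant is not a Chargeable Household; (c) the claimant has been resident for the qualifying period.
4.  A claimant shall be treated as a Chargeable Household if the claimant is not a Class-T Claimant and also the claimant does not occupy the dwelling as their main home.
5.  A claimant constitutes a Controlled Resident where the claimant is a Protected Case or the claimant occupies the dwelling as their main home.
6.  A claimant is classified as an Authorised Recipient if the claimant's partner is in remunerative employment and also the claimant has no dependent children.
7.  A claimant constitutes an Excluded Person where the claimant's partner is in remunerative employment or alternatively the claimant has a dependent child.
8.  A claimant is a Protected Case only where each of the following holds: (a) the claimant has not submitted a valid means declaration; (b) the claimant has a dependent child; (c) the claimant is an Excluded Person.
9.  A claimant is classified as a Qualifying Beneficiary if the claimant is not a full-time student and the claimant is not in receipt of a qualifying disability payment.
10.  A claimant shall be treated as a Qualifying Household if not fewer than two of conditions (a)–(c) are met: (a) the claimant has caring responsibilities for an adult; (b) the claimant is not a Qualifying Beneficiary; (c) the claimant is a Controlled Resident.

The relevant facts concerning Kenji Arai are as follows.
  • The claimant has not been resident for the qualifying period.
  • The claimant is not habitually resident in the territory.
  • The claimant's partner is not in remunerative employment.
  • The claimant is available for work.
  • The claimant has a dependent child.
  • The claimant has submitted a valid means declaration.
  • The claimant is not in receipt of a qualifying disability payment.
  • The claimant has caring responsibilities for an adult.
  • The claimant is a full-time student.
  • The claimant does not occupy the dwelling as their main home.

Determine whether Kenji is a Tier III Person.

No

paragraph 9 — Qualifying Beneficiary: [the claimant is not a full-time student? no] AND [the claimant is not in receipt of a qualifying disability payment? yes] → not satisfied.
paragraph 7 — Excluded Person: [the claimant's partner is in remunerative employment? no] OR [the claimant has a dependent child? yes] → satisfied.
paragraph 8 — Protected Case: [the claimant has not submitted a valid means declaration? no] AND [the claimant has a dependent child? yes] AND [Excluded Person (paragraph 7)? yes] → not satisfied.
paragraph 5 — Controlled Resident: [Protected Case (paragraph 8)? no] OR [the claimant occupies the dwelling as their main home? no] → not satisfied.
paragraph 10 — Qualifying Household: the claimant has caring responsibilities for an adult? yes; not a Qualifying Beneficiary (paragraph 9)? yes; Controlled Resident (paragraph 5)? no — 2 of 3 hold (need ≥2) → satisfied.
paragraph 1 — Class-T Claimant: [the claimant is available for work? yes] AND [the claimant is habitually resident in the territory? no] → not satisfied.
paragraph 4 — Chargeable Household: [not a Class-T Claimant (paragraph 1)? yes] AND [the claimant does not occupy the dwelling as their main home? yes] → satisfied.
paragraph 3 — Tier III Person: [not a Qualifying Household (paragraph 10)? no] OR [not a Chargeable Household (paragraph 4)? no] OR [the claimant has been resident for the qualifying period? no] → not satisfied.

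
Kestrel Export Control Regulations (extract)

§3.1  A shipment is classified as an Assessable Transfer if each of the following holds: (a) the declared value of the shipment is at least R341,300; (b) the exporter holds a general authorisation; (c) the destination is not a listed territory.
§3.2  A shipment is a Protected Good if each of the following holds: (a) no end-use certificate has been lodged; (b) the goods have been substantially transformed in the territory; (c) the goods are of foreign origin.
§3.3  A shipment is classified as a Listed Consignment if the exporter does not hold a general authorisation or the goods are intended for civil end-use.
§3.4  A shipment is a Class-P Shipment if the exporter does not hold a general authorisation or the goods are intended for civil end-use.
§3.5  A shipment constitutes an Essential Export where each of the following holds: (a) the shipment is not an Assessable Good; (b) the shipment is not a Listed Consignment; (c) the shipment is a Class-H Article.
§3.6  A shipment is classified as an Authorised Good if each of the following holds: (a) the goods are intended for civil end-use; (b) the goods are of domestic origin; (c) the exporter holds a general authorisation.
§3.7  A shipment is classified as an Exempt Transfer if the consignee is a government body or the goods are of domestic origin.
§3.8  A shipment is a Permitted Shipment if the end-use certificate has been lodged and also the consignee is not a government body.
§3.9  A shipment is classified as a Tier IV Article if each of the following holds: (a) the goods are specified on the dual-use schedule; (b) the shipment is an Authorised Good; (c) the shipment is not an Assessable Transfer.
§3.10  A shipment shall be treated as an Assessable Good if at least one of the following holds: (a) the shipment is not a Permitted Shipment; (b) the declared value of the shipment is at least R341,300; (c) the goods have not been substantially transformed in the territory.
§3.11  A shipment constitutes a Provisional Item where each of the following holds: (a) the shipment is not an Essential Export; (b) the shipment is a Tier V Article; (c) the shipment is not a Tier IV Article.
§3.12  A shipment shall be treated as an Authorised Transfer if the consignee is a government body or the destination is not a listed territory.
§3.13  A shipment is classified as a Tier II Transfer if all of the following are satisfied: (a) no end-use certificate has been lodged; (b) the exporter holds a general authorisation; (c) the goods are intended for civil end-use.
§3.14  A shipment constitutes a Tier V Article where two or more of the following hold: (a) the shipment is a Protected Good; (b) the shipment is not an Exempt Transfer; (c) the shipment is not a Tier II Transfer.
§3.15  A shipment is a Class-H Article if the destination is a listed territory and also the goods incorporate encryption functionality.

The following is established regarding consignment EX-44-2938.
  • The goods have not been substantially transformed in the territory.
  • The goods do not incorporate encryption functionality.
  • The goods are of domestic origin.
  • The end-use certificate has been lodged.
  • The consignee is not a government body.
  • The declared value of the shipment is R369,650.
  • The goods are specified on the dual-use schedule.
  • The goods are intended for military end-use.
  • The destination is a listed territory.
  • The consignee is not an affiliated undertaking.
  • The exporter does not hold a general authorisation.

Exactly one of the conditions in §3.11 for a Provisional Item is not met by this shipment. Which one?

§3.8 — Permitted Shipment: [the end-use certificate has been lodged? yes] AND [the consignee is not a government body? yes] → satisfied.
§3.10 — Assessable Good: [not a Permitted Shipment (§3.8)? no] OR [declared value of the shipment: R369,650 ≥ R341,300? yes] OR [the goods have not been substantially transformed in the territory? yes] → satisfied.
§3.3 — Listed Consignment: [the exporter does not hold a general authorisation? yes] OR [the goods are intended for civil end-use? no] → satisfied.
§3.15 — Class-H Article: [the destination is a listed territory? yes] AND [the goods incorporate encryption functionality? no] → not satisfied.
§3.5 — Essential Export: [not an Assessable Good (§3.10)? no] AND [not a Listed Consignment (§3.3)? no] AND [Class-H Article (§3.15)? no] → not satisfied.
§3.2 — Protected Good: [no end-use certificate has been lodged? no] AND [the goods have been substantially transformed in the territory? no] AND [the goods are of foreign origin? no] → not satisfied.
§3.7 — Exempt Transfer: [the consignee is a government body? no] OR [the goods are of domestic origin? yes] → satisfied.
§3.13 — Tier II Transfer: [no end-use certificate has been lodged? no] AND [the exporter holds a general authorisation? no] AND [the goods are intended for civil end-use? no] → not satisfied.
§3.14 — Tier V Article: Protected Good (§3.2)? no; not an Exempt Transfer (§3.7)? no; not a Tier II Transfer (§3.13)? yes — 1 of 3 hold (need ≥2) → not satisfied.
§3.6 — Authorised Good: [the goods are intended for civil end-use? no] AND [the goods are of domestic origin? yes] AND [the exporter holds a general authorisation? no] → not satisfied.
§3.1 — Assessable Transfer: [declared value of the shipment: R369,650 ≥ R341,300? yes] AND [the exporter holds a general authorisation? no] AND [the destination is not a listed territory? no] → not satisfied.
§3.9 — Tier IV Article: [the goods are specified on the dual-use schedule? yes] AND [Authorised Good (§3.6)? no] AND [not an Assessable Transfer (§3.1)? yes] → not satisfied.
§3.11 — Provisional Item: [not an Essential Export (§3.5)? yes] AND [Tier V Article (§3.14)? no] AND [not a Tier IV Article (§3.9)? yes] → not satisfied.

Tier V Article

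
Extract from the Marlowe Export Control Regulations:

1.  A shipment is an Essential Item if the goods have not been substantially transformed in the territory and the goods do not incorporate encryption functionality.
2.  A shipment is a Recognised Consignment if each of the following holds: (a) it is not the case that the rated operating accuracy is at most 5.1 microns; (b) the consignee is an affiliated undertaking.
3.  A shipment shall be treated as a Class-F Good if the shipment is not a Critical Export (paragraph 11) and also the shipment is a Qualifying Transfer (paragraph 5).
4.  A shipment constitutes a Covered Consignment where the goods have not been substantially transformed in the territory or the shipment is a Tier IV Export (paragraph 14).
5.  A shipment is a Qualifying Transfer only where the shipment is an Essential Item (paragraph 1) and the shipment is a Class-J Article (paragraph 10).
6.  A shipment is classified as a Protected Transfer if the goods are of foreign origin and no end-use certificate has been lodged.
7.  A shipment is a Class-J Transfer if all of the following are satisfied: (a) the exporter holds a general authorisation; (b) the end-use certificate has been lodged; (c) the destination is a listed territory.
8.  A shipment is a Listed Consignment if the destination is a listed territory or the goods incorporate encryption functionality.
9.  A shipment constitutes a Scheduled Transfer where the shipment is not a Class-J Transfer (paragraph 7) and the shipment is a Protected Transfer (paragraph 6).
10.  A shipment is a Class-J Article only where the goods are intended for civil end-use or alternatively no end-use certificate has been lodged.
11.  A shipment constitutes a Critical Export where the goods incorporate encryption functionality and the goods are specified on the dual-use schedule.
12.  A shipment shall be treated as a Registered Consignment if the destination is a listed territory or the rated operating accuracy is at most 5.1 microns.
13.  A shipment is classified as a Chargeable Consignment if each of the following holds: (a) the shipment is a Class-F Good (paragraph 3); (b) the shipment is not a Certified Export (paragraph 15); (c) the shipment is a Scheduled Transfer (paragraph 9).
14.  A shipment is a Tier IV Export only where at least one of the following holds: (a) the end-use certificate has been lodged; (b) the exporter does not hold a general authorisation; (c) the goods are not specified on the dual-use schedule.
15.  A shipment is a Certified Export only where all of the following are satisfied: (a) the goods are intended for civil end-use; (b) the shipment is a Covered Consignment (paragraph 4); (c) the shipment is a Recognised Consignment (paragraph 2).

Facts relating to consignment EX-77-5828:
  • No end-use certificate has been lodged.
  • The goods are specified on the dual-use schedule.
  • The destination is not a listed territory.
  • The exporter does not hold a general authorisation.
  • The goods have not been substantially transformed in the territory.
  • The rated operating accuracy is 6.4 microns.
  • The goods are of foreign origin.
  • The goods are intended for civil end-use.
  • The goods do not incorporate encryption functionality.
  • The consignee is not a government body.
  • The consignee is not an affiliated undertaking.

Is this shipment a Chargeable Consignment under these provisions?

Yes

paragraph 11 — Critical Export: [the goods incorporate encryption functionality? no] AND [the goods are specified on the dual-use schedule? yes] → not satisfied.
paragraph 1 — Essential Item: [the goods have not been substantially transformed in the territory? yes] AND [the goods do not incorporate encryption functionality? yes] → satisfied.
paragraph 10 — Class-J Article: [the goods are intended for civil end-use? yes] OR [no end-use certificate has been lodged? yes] → satisfied.
paragraph 5 — Qualifying Transfer: [Essential Item (paragraph 1)? yes] AND [Class-J Article (paragraph 10)? yes] → satisfied.
paragraph 3 — Class-F Good: [not a Critical Export (paragraph 11)? yes] AND [Qualifying Transfer (paragraph 5)? yes] → satisfied.
paragraph 14 — Tier IV Export: [the end-use certificate has been lodged? no] OR [the exporter does not hold a general authorisation? yes] OR [the goods are not specified on the dual-use schedule? no] → satisfied.
paragraph 4 — Covered Consignment: [the goods have not been substantially transformed in the territory? yes] OR [Tier IV Export (paragraph 14)? yes] → satisfied.
paragraph 2 — Recognised Consignment: [rated operating accuracy: 6.4 microns ≤ 5.1 microns? no, so negated condition yes] AND [the consignee is an affiliated undertaking? no] → not satisfied.
paragraph 15 — Certified Export: [the goods are intended for civil end-use? yes] AND [Covered Consignment (paragraph 4)? yes] AND [Recognised Consignment (paragraph 2)? no] → not satisfied.
paragraph 7 — Class-J Transfer: [the exporter holds a general authorisation? no] AND [the end-use certificate has been lodged? no] AND [the destination is a listed territory? no] → not satisfied.
paragraph 6 — Protected Transfer: [the goods are of foreign origin? yes] AND [no end-use certificate has been lodged? yes] → satisfied.
paragraph 9 — Scheduled Transfer: [not a Class-J Transfer (paragraph 7)? yes] AND [Protected Transfer (paragraph 6)? yes] → satisfied.
paragraph 13 — Chargeable Consignment: [Class-F Good (paragraph 3)? yes] AND [not a Certified Export (paragraph 15)? yes] AND [Scheduled Transfer (paragraph 9)? yes] → satisfied.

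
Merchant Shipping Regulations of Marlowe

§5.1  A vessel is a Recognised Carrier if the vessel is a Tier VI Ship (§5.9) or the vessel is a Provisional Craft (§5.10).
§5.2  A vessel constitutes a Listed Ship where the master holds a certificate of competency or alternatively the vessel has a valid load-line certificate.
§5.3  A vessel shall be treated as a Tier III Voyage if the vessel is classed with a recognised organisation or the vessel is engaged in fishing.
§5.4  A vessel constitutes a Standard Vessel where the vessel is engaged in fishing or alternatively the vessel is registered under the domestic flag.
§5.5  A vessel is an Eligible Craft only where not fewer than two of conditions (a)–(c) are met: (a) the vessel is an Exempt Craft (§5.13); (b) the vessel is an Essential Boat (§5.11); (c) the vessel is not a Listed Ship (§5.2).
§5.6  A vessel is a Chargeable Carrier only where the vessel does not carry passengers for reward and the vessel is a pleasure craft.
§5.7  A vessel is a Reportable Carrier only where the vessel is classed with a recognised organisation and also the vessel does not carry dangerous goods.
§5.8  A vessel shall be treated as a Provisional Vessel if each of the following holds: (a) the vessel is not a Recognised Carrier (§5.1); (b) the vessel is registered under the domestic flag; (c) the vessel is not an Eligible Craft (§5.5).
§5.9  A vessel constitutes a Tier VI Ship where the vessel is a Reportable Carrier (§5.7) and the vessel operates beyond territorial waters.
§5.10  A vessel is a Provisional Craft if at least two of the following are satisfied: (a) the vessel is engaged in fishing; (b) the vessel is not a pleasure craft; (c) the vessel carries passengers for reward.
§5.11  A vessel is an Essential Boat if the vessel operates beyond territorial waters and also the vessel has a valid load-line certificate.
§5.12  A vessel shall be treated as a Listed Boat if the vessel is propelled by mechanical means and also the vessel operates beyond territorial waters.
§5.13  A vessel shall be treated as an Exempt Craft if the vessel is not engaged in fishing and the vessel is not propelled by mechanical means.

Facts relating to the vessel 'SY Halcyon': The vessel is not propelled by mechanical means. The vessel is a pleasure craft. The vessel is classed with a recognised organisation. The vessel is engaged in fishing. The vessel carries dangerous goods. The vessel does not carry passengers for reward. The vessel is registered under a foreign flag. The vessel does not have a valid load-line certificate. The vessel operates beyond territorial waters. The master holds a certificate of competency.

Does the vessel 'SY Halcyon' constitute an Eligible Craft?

No

§5.13 — Exempt Craft: [the vessel is not engaged in fishing? no] AND [the vessel is not propelled by mechanical means? yes] → not satisfied.
§5.11 — Essential Boat: [the vessel operates beyond territorial waters? yes] AND [the vessel has a valid load-line certificate? no] → not satisfied.
§5.2 — Listed Ship: [the master holds a certificate of competency? yes] OR [the vessel has a valid load-line certificate? no] → satisfied.
§5.5 — Eligible Craft: Exempt Craft (§5.13)? no; Essential Boat (§5.11)? no; not a Listed Ship (§5.2)? no — 0 of 3 hold (need ≥2) → not satisfied.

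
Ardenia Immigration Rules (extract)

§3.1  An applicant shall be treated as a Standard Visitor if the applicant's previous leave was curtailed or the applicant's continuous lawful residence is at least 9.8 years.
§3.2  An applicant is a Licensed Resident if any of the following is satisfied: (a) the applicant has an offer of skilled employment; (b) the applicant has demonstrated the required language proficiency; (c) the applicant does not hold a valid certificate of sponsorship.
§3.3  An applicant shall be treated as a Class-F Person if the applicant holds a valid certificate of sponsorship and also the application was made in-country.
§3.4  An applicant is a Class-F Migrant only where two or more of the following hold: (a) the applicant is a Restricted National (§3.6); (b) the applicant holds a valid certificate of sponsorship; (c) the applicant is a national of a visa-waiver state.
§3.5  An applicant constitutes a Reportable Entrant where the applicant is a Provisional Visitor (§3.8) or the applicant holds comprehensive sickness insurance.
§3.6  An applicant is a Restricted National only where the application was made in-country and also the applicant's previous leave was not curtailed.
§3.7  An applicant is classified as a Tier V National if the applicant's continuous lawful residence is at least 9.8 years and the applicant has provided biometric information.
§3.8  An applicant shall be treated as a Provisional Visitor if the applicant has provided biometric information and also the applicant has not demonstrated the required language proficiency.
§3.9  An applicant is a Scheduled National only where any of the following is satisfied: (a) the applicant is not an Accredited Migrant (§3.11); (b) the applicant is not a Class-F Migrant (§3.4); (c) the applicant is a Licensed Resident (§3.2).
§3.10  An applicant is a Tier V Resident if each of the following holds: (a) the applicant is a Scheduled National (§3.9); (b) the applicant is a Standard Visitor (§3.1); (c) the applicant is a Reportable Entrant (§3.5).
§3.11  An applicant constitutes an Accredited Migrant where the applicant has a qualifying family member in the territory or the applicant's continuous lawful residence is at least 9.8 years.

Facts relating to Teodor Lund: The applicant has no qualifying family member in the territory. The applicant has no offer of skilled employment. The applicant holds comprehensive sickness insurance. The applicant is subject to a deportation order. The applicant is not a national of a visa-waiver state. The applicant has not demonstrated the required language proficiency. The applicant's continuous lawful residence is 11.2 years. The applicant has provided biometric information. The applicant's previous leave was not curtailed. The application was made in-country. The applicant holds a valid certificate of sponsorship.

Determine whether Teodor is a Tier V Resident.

§3.11 — Accredited Migrant: [the applicant has a qualifying family member in the territory? no] OR [applicant's continuous lawful residence: 11.2 years ≥ 9.8 years? yes] → satisfied.
§3.6 — Restricted National: [the application was made in-country? yes] AND [the applicant's previous leave was not curtailed? yes] → satisfied.
§3.4 — Class-F Migrant: Restricted National (§3.6)? yes; the applicant holds a valid certificate of sponsorship? yes; the applicant is a national of a visa-waiver state? no — 2 of 3 hold (need ≥2) → satisfied.
§3.2 — Licensed Resident: [the applicant has an offer of skilled employment? no] OR [the applicant has demonstrated the required language proficiency? no] OR [the applicant does not hold a valid certificate of sponsorship? no] → not satisfied.
§3.9 — Scheduled National: [not an Accredited Migrant (§3.11)? no] OR [not a Class-F Migrant (§3.4)? no] OR [Licensed Resident (§3.2)? no] → not satisfied.
§3.1 — Standard Visitor: [the applicant's previous leave was curtailed? no] OR [applicant's continuous lawful residence: 11.2 years ≥ 9.8 years? yes] → satisfied.
§3.8 — Provisional Visitor: [the applicant has provided biometric information? yes] AND [the applicant has not demonstrated the required language proficiency? yes] → satisfied.
§3.5 — Reportable Entrant: [Provisional Visitor (§3.8)? yes] OR [the applicant holds comprehensive sickness insurance? yes] → satisfied.
§3.10 — Tier V Resident: [Scheduled National (§3.9)? no] AND [Standard Visitor (§3.1)? yes] AND [Reportable Entrant (§3.5)? yes] → not satisfied.

No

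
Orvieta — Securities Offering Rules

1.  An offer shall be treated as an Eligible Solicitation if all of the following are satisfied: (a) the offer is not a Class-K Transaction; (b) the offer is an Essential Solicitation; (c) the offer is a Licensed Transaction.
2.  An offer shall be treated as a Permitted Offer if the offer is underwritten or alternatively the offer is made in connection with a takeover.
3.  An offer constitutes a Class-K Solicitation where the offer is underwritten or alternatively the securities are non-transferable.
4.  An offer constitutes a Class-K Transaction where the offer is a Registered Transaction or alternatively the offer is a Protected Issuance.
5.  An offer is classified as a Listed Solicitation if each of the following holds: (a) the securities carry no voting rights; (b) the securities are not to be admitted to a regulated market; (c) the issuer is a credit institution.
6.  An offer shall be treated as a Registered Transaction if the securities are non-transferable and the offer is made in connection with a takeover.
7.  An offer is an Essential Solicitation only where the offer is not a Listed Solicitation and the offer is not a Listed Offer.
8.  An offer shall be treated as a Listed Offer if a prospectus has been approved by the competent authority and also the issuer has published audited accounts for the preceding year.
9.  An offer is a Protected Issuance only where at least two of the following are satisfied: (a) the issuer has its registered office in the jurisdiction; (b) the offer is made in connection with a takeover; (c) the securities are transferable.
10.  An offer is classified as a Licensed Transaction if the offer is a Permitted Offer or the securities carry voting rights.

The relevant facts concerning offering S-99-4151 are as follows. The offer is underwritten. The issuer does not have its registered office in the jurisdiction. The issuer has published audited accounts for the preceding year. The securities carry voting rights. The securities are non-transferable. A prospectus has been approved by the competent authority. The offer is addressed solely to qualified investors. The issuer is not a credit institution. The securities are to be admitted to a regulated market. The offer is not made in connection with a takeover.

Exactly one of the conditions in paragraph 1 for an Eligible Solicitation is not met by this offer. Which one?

Essential Solicitation

paragraph 6 — Registered Transaction: [the securities are non-transferable? yes] AND [the offer is made in connection with a takeover? no] → not satisfied.
paragraph 9 — Protected Issuance: the issuer has its registered office in the jurisdiction? no; the offer is made in connection with a takeover? no; the securities are transferable? no — 0 of 3 hold (need ≥2) → not satisfied.
paragraph 4 — Class-K Transaction: [Registered Transaction (paragraph 6)? no] OR [Protected Issuance (paragraph 9)? no] → not satisfied.
paragraph 5 — Listed Solicitation: [the securities carry no voting rights? no] AND [the securities are not to be admitted to a regulated market? no] AND [the issuer is a credit institution? no] → not satisfied.
paragraph 8 — Listed Offer: [a prospectus has been approved by the competent authority? yes] AND [the issuer has published audited accounts for the preceding year? yes] → satisfied.
paragraph 7 — Essential Solicitation: [not a Listed Solicitation (paragraph 5)? yes] AND [not a Listed Offer (paragraph 8)? no] → not satisfied.
paragraph 2 — Permitted Offer: [the offer is underwritten? yes] OR [the offer is made in connection with a takeover? no] → satisfied.
paragraph 10 — Licensed Transaction: [Permitted Offer (paragraph 2)? yes] OR [the securities carry voting rights? yes] → satisfied.
paragraph 1 — Eligible Solicitation: [not a Class-K Transaction (paragraph 4)? yes] AND [Essential Solicitation (paragraph 7)? no] AND [Licensed Transaction (paragraph 10)? yes] → not satisfied.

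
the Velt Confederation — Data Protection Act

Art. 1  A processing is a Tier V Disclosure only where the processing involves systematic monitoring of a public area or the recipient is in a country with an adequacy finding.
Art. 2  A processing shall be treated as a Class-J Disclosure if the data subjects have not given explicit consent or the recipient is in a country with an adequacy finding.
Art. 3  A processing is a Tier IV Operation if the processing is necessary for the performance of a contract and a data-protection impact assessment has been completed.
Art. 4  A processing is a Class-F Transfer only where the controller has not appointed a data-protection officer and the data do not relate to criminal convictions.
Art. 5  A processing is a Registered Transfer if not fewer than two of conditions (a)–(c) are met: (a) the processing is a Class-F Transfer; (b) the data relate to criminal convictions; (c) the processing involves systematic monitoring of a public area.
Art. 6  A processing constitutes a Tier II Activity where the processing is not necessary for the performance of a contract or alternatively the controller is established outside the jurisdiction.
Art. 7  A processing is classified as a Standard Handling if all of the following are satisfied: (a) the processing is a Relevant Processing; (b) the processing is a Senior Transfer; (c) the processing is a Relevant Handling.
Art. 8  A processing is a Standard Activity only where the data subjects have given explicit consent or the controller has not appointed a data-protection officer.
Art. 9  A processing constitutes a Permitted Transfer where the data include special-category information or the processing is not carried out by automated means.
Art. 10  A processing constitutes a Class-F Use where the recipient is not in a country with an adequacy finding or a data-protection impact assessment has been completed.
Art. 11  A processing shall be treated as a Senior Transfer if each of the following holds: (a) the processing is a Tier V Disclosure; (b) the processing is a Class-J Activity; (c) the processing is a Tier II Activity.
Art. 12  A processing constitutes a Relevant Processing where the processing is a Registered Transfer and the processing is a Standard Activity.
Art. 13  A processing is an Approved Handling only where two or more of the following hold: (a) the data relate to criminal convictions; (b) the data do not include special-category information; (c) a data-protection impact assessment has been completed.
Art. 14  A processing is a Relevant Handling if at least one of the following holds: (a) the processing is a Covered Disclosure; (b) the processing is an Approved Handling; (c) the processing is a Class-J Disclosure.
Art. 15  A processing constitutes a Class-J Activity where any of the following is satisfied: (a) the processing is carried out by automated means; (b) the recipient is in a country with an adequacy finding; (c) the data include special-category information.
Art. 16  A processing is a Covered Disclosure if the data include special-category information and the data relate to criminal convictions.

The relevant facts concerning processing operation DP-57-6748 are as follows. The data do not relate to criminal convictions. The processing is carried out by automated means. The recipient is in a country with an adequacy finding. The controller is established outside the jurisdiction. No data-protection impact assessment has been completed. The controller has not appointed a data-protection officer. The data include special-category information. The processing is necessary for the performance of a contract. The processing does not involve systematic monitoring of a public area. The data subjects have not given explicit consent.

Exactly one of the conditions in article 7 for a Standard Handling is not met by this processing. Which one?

Relevant Processing

article 4 — Class-F Transfer: [the controller has not appointed a data-protection officer? yes] AND [the data do not relate to criminal convictions? yes] → satisfied.
article 5 — Registered Transfer: Class-F Transfer (article 4)? yes; the data relate to criminal convictions? no; the processing involves systematic monitoring of a public area? no — 1 of 3 hold (need ≥2) → not satisfied.
article 8 — Standard Activity: [the data subjects have given explicit consent? no] OR [the controller has not appointed a data-protection officer? yes] → satisfied.
article 12 — Relevant Processing: [Registered Transfer (article 5)? no] AND [Standard Activity (article 8)? yes] → not satisfied.
article 1 — Tier V Disclosure: [the processing involves systematic monitoring of a public area? no] OR [the recipient is in a country with an adequacy finding? yes] → satisfied.
article 15 — Class-J Activity: [the processing is carried out by automated means? yes] OR [the recipient is in a country with an adequacy finding? yes] OR [the data include special-category information? yes] → satisfied.
article 6 — Tier II Activity: [the processing is not necessary for the performance of a contract? no] OR [the controller is established outside the jurisdiction? yes] → satisfied.
article 11 — Senior Transfer: [Tier V Disclosure (article 1)? yes] AND [Class-J Activity (article 15)? yes] AND [Tier II Activity (article 6)? yes] → satisfied.
article 16 — Covered Disclosure: [the data include special-category information? yes] AND [the data relate to criminal convictions? no] → not satisfied.
article 13 — Approved Handling: the data relate to criminal convictions? no; the data do not include special-category information? no; a data-protection impact assessment has been completed? no — 0 of 3 hold (need ≥2) → not satisfied.
article 2 — Class-J Disclosure: [the data subjects have not given explicit consent? yes] OR [the recipient is in a country with an adequacy finding? yes] → satisfied.
article 14 — Relevant Handling: [Covered Disclosure (article 16)? no] OR [Approved Handling (article 13)? no] OR [Class-J Disclosure (article 2)? yes] → satisfied.
article 7 — Standard Handling: [Relevant Processing (article 12)? no] AND [Senior Transfer (article 11)? yes] AND [Relevant Handling (article 14)? yes] → not satisfied.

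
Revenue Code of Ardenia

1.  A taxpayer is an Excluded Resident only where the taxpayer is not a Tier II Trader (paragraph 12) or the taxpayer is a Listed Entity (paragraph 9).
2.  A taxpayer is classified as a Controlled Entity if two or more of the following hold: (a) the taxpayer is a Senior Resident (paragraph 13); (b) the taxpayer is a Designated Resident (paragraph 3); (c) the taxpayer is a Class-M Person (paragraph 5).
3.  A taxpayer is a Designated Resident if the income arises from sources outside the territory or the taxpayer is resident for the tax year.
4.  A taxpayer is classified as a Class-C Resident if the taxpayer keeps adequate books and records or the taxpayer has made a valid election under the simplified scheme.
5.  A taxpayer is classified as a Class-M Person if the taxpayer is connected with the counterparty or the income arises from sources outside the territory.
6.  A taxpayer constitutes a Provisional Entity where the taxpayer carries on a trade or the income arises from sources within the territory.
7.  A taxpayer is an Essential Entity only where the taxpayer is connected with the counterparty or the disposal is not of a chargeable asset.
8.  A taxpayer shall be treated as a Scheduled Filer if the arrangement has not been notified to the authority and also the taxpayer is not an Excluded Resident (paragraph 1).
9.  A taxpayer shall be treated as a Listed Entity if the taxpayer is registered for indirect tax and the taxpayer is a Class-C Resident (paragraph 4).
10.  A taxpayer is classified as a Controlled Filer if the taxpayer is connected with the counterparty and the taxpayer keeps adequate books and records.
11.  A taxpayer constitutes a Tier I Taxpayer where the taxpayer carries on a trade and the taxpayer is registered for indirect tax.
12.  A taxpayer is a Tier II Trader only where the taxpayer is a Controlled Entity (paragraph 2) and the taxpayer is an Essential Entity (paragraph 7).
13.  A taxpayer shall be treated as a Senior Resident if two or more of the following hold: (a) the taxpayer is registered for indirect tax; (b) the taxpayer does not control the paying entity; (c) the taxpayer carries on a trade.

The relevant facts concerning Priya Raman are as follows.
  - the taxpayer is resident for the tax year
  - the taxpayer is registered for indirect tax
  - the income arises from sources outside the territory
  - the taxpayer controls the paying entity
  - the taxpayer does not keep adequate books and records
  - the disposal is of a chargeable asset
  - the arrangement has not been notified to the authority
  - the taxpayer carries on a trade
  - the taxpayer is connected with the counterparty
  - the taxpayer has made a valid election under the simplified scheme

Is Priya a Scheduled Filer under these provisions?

paragraph 13 — Senior Resident: the taxpayer is registered for indirect tax? yes; the taxpayer does not control the paying entity? no; the taxpayer carries on a trade? yes — 2 of 3 hold (need ≥2) → satisfied.
paragraph 3 — Designated Resident: [the income arises from sources outside the territory? yes] OR [the taxpayer is resident for the tax year? yes] → satisfied.
paragraph 5 — Class-M Person: [the taxpayer is connected with the counterparty? yes] OR [the income arises from sources outside the territory? yes] → satisfied.
paragraph 2 — Controlled Entity: Senior Resident (paragraph 13)? yes; Designated Resident (paragraph 3)? yes; Class-M Person (paragraph 5)? yes — 3 of 3 hold (need ≥2) → satisfied.
paragraph 7 — Essential Entity: [the taxpayer is connected with the counterparty? yes] OR [the disposal is not of a chargeable asset? no] → satisfied.
paragraph 12 — Tier II Trader: [Controlled Entity (paragraph 2)? yes] AND [Essential Entity (paragraph 7)? yes] → satisfied.
paragraph 4 — Class-C Resident: [the taxpayer keeps adequate books and records? no] OR [the taxpayer has made a valid election under the simplified scheme? yes] → satisfied.
paragraph 9 — Listed Entity: [the taxpayer is registered for indirect tax? yes] AND [Class-C Resident (paragraph 4)? yes] → satisfied.
paragraph 1 — Excluded Resident: [not a Tier II Trader (paragraph 12)? no] OR [Listed Entity (paragraph 9)? yes] → satisfied.
paragraph 8 — Scheduled Filer: [the arrangement has not been notified to the authority? yes] AND [not an Excluded Resident (paragraph 1)? no] → not satisfied.

No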